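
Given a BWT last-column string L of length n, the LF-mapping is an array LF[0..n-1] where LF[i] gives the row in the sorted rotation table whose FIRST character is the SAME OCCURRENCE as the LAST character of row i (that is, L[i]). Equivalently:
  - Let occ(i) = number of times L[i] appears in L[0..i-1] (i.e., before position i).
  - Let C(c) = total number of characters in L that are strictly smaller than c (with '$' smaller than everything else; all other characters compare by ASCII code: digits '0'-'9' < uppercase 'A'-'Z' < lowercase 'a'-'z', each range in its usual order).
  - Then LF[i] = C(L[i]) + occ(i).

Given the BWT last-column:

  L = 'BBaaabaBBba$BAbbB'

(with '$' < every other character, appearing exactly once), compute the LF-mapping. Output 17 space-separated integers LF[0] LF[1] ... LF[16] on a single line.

Char counts: '$':1, 'A':1, 'B':6, 'a':5, 'b':4
C (first-col start): C('$')=0, C('A')=1, C('B')=2, C('a')=8, C('b')=13
L[0]='B': occ=0, LF[0]=C('B')+0=2+0=2
L[1]='B': occ=1, LF[1]=C('B')+1=2+1=3
L[2]='a': occ=0, LF[2]=C('a')+0=8+0=8
L[3]='a': occ=1, LF[3]=C('a')+1=8+1=9
L[4]='a': occ=2, LF[4]=C('a')+2=8+2=10
L[5]='b': occ=0, LF[5]=C('b')+0=13+0=13
L[6]='a': occ=3, LF[6]=C('a')+3=8+3=11
L[7]='B': occ=2, LF[7]=C('B')+2=2+2=4
L[8]='B': occ=3, LF[8]=C('B')+3=2+3=5
L[9]='b': occ=1, LF[9]=C('b')+1=13+1=14
L[10]='a': occ=4, LF[10]=C('a')+4=8+4=12
L[11]='$': occ=0, LF[11]=C('$')+0=0+0=0
L[12]='B': occ=4, LF[12]=C('B')+4=2+4=6
L[13]='A': occ=0, LF[13]=C('A')+0=1+0=1
L[14]='b': occ=2, LF[14]=C('b')+2=13+2=15
L[15]='b': occ=3, LF[15]=C('b')+3=13+3=16
L[16]='B': occ=5, LF[16]=C('B')+5=2+5=7

Answer: 2 3 8 9 10 13 11 4 5 14 12 0 6 1 15 16 7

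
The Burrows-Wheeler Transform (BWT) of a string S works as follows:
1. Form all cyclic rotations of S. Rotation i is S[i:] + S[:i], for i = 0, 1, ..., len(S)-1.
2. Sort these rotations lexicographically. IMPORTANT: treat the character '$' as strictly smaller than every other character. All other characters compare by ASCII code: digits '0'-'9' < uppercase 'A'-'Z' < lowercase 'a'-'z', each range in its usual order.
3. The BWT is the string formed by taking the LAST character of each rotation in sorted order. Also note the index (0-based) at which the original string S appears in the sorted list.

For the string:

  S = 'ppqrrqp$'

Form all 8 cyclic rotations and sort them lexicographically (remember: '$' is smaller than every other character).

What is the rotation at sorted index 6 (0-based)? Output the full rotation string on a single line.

Answer: rqp$ppqr

Derivation:
All 8 rotations (rotation i = S[i:]+S[:i]):
  rot[0] = ppqrrqp$
  rot[1] = pqrrqp$p
  rot[2] = qrrqp$pp
  rot[3] = rrqp$ppq
  rot[4] = rqp$ppqr
  rot[5] = qp$ppqrr
  rot[6] = p$ppqrrq
  rot[7] = $ppqrrqp
Sorted (with $ < everything):
  sorted[0] = $ppqrrqp
  sorted[1] = p$ppqrrq
  sorted[2] = ppqrrqp$
  sorted[3] = pqrrqp$p
  sorted[4] = qp$ppqrr
  sorted[5] = qrrqp$pp
  sorted[6] = rqp$ppqr
  sorted[7] = rrqp$ppq
sorted[6] = rqp$ppqr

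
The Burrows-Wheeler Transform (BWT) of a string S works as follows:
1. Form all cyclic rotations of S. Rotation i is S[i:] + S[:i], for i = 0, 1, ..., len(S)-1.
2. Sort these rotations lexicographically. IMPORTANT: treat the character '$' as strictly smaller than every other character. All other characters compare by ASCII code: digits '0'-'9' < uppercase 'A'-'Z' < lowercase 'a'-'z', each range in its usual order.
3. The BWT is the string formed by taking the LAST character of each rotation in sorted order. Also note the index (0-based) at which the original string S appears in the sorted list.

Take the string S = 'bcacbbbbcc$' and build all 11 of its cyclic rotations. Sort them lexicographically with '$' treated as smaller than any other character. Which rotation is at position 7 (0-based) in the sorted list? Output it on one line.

Answer: c$bcacbbbbc

Derivation:
All 11 rotations (rotation i = S[i:]+S[:i]):
  rot[0] = bcacbbbbcc$
  rot[1] = cacbbbbcc$b
  rot[2] = acbbbbcc$bc
  rot[3] = cbbbbcc$bca
  rot[4] = bbbbcc$bcac
  rot[5] = bbbcc$bcacb
  rot[6] = bbcc$bcacbb
  rot[7] = bcc$bcacbbb
  rot[8] = cc$bcacbbbb
  rot[9] = c$bcacbbbbc
  rot[10] = $bcacbbbbcc
Sorted (with $ < everything):
  sorted[0] = $bcacbbbbcc
  sorted[1] = acbbbbcc$bc
  sorted[2] = bbbbcc$bcac
  sorted[3] = bbbcc$bcacb
  sorted[4] = bbcc$bcacbb
  sorted[5] = bcacbbbbcc$
  sorted[6] = bcc$bcacbbb
  sorted[7] = c$bcacbbbbc
  sorted[8] = cacbbbbcc$b
  sorted[9] = cbbbbcc$bca
  sorted[10] = cc$bcacbbbb
sorted[7] = c$bcacbbbbc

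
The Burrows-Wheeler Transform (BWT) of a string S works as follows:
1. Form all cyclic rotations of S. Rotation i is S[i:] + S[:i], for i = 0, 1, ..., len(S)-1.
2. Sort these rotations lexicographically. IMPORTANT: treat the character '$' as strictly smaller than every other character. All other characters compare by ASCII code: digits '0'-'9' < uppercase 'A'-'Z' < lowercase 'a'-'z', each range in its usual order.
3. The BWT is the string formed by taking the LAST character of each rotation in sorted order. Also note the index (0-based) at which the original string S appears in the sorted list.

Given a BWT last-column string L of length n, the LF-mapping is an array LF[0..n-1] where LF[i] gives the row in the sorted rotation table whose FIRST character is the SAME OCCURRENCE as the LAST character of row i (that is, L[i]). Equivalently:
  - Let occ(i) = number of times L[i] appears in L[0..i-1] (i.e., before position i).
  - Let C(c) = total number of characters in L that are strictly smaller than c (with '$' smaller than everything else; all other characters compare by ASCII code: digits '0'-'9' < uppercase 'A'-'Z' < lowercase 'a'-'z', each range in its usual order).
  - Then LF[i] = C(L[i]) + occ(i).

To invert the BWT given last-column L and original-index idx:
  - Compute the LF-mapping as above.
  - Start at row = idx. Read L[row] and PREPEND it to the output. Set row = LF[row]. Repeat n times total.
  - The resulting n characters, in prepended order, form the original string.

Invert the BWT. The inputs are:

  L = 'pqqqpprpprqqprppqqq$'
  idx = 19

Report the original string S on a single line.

LF mapping: 1 9 10 11 2 3 17 4 5 18 12 13 6 19 7 8 14 15 16 0
Walk LF starting at row 19, prepending L[row]:
  step 1: row=19, L[19]='$', prepend. Next row=LF[19]=0
  step 2: row=0, L[0]='p', prepend. Next row=LF[0]=1
  step 3: row=1, L[1]='q', prepend. Next row=LF[1]=9
  step 4: row=9, L[9]='r', prepend. Next row=LF[9]=18
  step 5: row=18, L[18]='q', prepend. Next row=LF[18]=16
  step 6: row=16, L[16]='q', prepend. Next row=LF[16]=14
  step 7: row=14, L[14]='p', prepend. Next row=LF[14]=7
  step 8: row=7, L[7]='p', prepend. Next row=LF[7]=4
  step 9: row=4, L[4]='p', prepend. Next row=LF[4]=2
  step 10: row=2, L[2]='q', prepend. Next row=LF[2]=10
  step 11: row=10, L[10]='q', prepend. Next row=LF[10]=12
  step 12: row=12, L[12]='p', prepend. Next row=LF[12]=6
  step 13: row=6, L[6]='r', prepend. Next row=LF[6]=17
  step 14: row=17, L[17]='q', prepend. Next row=LF[17]=15
  step 15: row=15, L[15]='p', prepend. Next row=LF[15]=8
  step 16: row=8, L[8]='p', prepend. Next row=LF[8]=5
  step 17: row=5, L[5]='p', prepend. Next row=LF[5]=3
  step 18: row=3, L[3]='q', prepend. Next row=LF[3]=11
  step 19: row=11, L[11]='q', prepend. Next row=LF[11]=13
  step 20: row=13, L[13]='r', prepend. Next row=LF[13]=19
Reversed output: rqqpppqrpqqpppqqrqp$

Answer: rqqpppqrpqqpppqqrqp$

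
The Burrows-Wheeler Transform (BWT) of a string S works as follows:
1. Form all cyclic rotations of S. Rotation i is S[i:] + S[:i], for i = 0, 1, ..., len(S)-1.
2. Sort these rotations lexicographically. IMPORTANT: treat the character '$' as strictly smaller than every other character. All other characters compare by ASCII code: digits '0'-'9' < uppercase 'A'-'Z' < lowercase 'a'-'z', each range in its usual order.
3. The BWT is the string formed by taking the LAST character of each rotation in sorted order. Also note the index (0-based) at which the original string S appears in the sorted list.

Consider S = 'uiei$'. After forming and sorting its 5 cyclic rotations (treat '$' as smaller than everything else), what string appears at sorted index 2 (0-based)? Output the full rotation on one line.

Answer: i$uie

Derivation:
All 5 rotations (rotation i = S[i:]+S[:i]):
  rot[0] = uiei$
  rot[1] = iei$u
  rot[2] = ei$ui
  rot[3] = i$uie
  rot[4] = $uiei
Sorted (with $ < everything):
  sorted[0] = $uiei
  sorted[1] = ei$ui
  sorted[2] = i$uie
  sorted[3] = iei$u
  sorted[4] = uiei$
sorted[2] = i$uie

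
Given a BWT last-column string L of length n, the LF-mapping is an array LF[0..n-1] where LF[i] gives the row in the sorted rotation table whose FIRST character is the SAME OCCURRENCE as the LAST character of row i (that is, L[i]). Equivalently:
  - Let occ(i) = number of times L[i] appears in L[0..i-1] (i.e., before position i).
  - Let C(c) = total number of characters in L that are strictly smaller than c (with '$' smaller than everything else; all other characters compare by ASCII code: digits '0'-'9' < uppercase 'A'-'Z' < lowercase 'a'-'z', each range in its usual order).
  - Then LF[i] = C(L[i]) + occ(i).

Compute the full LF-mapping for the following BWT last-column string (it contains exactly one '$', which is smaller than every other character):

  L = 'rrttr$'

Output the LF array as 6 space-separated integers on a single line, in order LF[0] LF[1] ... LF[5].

Char counts: '$':1, 'r':3, 't':2
C (first-col start): C('$')=0, C('r')=1, C('t')=4
L[0]='r': occ=0, LF[0]=C('r')+0=1+0=1
L[1]='r': occ=1, LF[1]=C('r')+1=1+1=2
L[2]='t': occ=0, LF[2]=C('t')+0=4+0=4
L[3]='t': occ=1, LF[3]=C('t')+1=4+1=5
L[4]='r': occ=2, LF[4]=C('r')+2=1+2=3
L[5]='$': occ=0, LF[5]=C('$')+0=0+0=0

Answer: 1 2 4 5 3 0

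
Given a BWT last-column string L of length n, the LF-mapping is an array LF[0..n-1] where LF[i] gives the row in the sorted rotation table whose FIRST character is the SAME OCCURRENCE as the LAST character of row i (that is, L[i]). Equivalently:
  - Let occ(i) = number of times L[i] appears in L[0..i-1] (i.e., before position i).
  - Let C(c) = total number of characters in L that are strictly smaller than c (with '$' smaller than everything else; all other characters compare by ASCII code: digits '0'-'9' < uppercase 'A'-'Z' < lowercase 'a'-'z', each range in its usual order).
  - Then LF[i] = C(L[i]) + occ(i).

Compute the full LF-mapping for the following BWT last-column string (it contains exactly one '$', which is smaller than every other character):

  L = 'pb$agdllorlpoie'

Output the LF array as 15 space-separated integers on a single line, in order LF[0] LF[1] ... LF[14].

Char counts: '$':1, 'a':1, 'b':1, 'd':1, 'e':1, 'g':1, 'i':1, 'l':3, 'o':2, 'p':2, 'r':1
C (first-col start): C('$')=0, C('a')=1, C('b')=2, C('d')=3, C('e')=4, C('g')=5, C('i')=6, C('l')=7, C('o')=10, C('p')=12, C('r')=14
L[0]='p': occ=0, LF[0]=C('p')+0=12+0=12
L[1]='b': occ=0, LF[1]=C('b')+0=2+0=2
L[2]='$': occ=0, LF[2]=C('$')+0=0+0=0
L[3]='a': occ=0, LF[3]=C('a')+0=1+0=1
L[4]='g': occ=0, LF[4]=C('g')+0=5+0=5
L[5]='d': occ=0, LF[5]=C('d')+0=3+0=3
L[6]='l': occ=0, LF[6]=C('l')+0=7+0=7
L[7]='l': occ=1, LF[7]=C('l')+1=7+1=8
L[8]='o': occ=0, LF[8]=C('o')+0=10+0=10
L[9]='r': occ=0, LF[9]=C('r')+0=14+0=14
L[10]='l': occ=2, LF[10]=C('l')+2=7+2=9
L[11]='p': occ=1, LF[11]=C('p')+1=12+1=13
L[12]='o': occ=1, LF[12]=C('o')+1=10+1=11
L[13]='i': occ=0, LF[13]=C('i')+0=6+0=6
L[14]='e': occ=0, LF[14]=C('e')+0=4+0=4

Answer: 12 2 0 1 5 3 7 8 10 14 9 13 11 6 4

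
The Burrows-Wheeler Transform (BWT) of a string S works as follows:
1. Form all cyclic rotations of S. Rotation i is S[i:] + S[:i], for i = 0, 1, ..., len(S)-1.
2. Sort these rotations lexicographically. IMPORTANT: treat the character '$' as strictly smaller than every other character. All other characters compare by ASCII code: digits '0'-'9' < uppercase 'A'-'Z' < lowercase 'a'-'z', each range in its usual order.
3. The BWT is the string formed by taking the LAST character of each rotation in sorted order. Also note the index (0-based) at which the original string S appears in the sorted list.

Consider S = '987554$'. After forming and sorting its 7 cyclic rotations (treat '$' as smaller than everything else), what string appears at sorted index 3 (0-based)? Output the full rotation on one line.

All 7 rotations (rotation i = S[i:]+S[:i]):
  rot[0] = 987554$
  rot[1] = 87554$9
  rot[2] = 7554$98
  rot[3] = 554$987
  rot[4] = 54$9875
  rot[5] = 4$98755
  rot[6] = $987554
Sorted (with $ < everything):
  sorted[0] = $987554
  sorted[1] = 4$98755
  sorted[2] = 54$9875
  sorted[3] = 554$987
  sorted[4] = 7554$98
  sorted[5] = 87554$9
  sorted[6] = 987554$
sorted[3] = 554$987

Answer: 554$987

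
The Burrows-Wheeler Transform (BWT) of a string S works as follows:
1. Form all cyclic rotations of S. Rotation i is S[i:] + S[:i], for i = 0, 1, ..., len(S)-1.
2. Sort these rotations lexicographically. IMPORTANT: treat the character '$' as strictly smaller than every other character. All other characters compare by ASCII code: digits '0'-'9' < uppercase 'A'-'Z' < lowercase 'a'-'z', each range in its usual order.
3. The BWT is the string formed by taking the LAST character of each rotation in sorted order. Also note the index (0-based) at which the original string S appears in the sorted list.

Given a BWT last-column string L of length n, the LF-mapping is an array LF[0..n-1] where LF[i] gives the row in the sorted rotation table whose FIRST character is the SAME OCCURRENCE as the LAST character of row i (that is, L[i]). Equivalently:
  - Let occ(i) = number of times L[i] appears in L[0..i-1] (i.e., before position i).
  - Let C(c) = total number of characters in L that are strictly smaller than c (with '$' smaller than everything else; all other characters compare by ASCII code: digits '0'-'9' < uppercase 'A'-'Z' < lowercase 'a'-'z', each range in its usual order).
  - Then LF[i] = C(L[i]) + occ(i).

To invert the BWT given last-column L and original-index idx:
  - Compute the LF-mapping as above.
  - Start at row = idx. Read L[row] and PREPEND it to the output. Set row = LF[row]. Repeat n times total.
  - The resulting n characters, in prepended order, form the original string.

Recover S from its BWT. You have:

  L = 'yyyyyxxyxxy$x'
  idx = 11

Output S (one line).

Answer: yyxxyyxyxyxy$

Derivation:
LF mapping: 6 7 8 9 10 1 2 11 3 4 12 0 5
Walk LF starting at row 11, prepending L[row]:
  step 1: row=11, L[11]='$', prepend. Next row=LF[11]=0
  step 2: row=0, L[0]='y', prepend. Next row=LF[0]=6
  step 3: row=6, L[6]='x', prepend. Next row=LF[6]=2
  step 4: row=2, L[2]='y', prepend. Next row=LF[2]=8
  step 5: row=8, L[8]='x', prepend. Next row=LF[8]=3
  step 6: row=3, L[3]='y', prepend. Next row=LF[3]=9
  step 7: row=9, L[9]='x', prepend. Next row=LF[9]=4
  step 8: row=4, L[4]='y', prepend. Next row=LF[4]=10
  step 9: row=10, L[10]='y', prepend. Next row=LF[10]=12
  step 10: row=12, L[12]='x', prepend. Next row=LF[12]=5
  step 11: row=5, L[5]='x', prepend. Next row=LF[5]=1
  step 12: row=1, L[1]='y', prepend. Next row=LF[1]=7
  step 13: row=7, L[7]='y', prepend. Next row=LF[7]=11
Reversed output: yyxxyyxyxyxy$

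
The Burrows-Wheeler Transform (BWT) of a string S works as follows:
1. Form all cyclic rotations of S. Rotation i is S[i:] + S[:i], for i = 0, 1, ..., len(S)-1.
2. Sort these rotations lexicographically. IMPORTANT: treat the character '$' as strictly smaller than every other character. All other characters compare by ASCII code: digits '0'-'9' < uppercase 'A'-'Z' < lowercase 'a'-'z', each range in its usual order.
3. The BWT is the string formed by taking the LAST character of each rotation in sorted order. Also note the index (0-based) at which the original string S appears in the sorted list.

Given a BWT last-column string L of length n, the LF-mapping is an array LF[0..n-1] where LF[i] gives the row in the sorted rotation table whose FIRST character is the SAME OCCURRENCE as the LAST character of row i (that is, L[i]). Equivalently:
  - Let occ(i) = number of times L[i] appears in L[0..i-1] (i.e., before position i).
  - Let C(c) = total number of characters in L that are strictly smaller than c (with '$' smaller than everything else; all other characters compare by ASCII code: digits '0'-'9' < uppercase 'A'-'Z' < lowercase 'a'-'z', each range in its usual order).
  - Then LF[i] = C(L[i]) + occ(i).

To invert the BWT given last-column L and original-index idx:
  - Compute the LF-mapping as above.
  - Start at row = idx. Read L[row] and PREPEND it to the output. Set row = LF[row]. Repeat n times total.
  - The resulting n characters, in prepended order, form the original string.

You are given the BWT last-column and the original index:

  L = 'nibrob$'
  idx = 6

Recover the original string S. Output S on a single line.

Answer: ribbon$

Derivation:
LF mapping: 4 3 1 6 5 2 0
Walk LF starting at row 6, prepending L[row]:
  step 1: row=6, L[6]='$', prepend. Next row=LF[6]=0
  step 2: row=0, L[0]='n', prepend. Next row=LF[0]=4
  step 3: row=4, L[4]='o', prepend. Next row=LF[4]=5
  step 4: row=5, L[5]='b', prepend. Next row=LF[5]=2
  step 5: row=2, L[2]='b', prepend. Next row=LF[2]=1
  step 6: row=1, L[1]='i', prepend. Next row=LF[1]=3
  step 7: row=3, L[3]='r', prepend. Next row=LF[3]=6
Reversed output: ribbon$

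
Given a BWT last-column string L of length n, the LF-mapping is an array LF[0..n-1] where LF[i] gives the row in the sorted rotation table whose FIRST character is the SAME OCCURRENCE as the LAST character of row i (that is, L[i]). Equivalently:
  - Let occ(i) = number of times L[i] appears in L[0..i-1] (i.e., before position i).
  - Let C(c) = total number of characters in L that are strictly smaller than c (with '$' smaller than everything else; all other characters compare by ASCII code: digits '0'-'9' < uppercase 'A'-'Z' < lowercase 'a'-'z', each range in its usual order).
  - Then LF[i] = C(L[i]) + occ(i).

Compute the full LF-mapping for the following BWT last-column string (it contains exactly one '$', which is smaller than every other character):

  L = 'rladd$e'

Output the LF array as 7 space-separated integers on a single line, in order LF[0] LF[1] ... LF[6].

Answer: 6 5 1 2 3 0 4

Derivation:
Char counts: '$':1, 'a':1, 'd':2, 'e':1, 'l':1, 'r':1
C (first-col start): C('$')=0, C('a')=1, C('d')=2, C('e')=4, C('l')=5, C('r')=6
L[0]='r': occ=0, LF[0]=C('r')+0=6+0=6
L[1]='l': occ=0, LF[1]=C('l')+0=5+0=5
L[2]='a': occ=0, LF[2]=C('a')+0=1+0=1
L[3]='d': occ=0, LF[3]=C('d')+0=2+0=2
L[4]='d': occ=1, LF[4]=C('d')+1=2+1=3
L[5]='$': occ=0, LF[5]=C('$')+0=0+0=0
L[6]='e': occ=0, LF[6]=C('e')+0=4+0=4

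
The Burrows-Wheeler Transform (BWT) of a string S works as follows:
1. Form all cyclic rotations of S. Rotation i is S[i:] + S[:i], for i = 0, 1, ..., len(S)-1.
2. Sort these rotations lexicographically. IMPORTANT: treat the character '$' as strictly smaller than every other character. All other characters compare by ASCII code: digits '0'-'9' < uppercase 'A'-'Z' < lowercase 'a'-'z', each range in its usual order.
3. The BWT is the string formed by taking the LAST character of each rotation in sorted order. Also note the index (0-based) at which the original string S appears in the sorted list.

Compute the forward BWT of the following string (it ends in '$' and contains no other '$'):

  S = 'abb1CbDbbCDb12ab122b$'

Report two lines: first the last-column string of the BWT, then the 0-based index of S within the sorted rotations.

All 21 rotations (rotation i = S[i:]+S[:i]):
  rot[0] = abb1CbDbbCDb12ab122b$
  rot[1] = bb1CbDbbCDb12ab122b$a
  rot[2] = b1CbDbbCDb12ab122b$ab
  rot[3] = 1CbDbbCDb12ab122b$abb
  rot[4] = CbDbbCDb12ab122b$abb1
  rot[5] = bDbbCDb12ab122b$abb1C
  rot[6] = DbbCDb12ab122b$abb1Cb
  rot[7] = bbCDb12ab122b$abb1CbD
  rot[8] = bCDb12ab122b$abb1CbDb
  rot[9] = CDb12ab122b$abb1CbDbb
  rot[10] = Db12ab122b$abb1CbDbbC
  rot[11] = b12ab122b$abb1CbDbbCD
  rot[12] = 12ab122b$abb1CbDbbCDb
  rot[13] = 2ab122b$abb1CbDbbCDb1
  rot[14] = ab122b$abb1CbDbbCDb12
  rot[15] = b122b$abb1CbDbbCDb12a
  rot[16] = 122b$abb1CbDbbCDb12ab
  rot[17] = 22b$abb1CbDbbCDb12ab1
  rot[18] = 2b$abb1CbDbbCDb12ab12
  rot[19] = b$abb1CbDbbCDb12ab122
  rot[20] = $abb1CbDbbCDb12ab122b
Sorted (with $ < everything):
  sorted[0] = $abb1CbDbbCDb12ab122b  (last char: 'b')
  sorted[1] = 122b$abb1CbDbbCDb12ab  (last char: 'b')
  sorted[2] = 12ab122b$abb1CbDbbCDb  (last char: 'b')
  sorted[3] = 1CbDbbCDb12ab122b$abb  (last char: 'b')
  sorted[4] = 22b$abb1CbDbbCDb12ab1  (last char: '1')
  sorted[5] = 2ab122b$abb1CbDbbCDb1  (last char: '1')
  sorted[6] = 2b$abb1CbDbbCDb12ab12  (last char: '2')
  sorted[7] = CDb12ab122b$abb1CbDbb  (last char: 'b')
  sorted[8] = CbDbbCDb12ab122b$abb1  (last char: '1')
  sorted[9] = Db12ab122b$abb1CbDbbC  (last char: 'C')
  sorted[10] = DbbCDb12ab122b$abb1Cb  (last char: 'b')
  sorted[11] = ab122b$abb1CbDbbCDb12  (last char: '2')
  sorted[12] = abb1CbDbbCDb12ab122b$  (last char: '$')
  sorted[13] = b$abb1CbDbbCDb12ab122  (last char: '2')
  sorted[14] = b122b$abb1CbDbbCDb12a  (last char: 'a')
  sorted[15] = b12ab122b$abb1CbDbbCD  (last char: 'D')
  sorted[16] = b1CbDbbCDb12ab122b$ab  (last char: 'b')
  sorted[17] = bCDb12ab122b$abb1CbDb  (last char: 'b')
  sorted[18] = bDbbCDb12ab122b$abb1C  (last char: 'C')
  sorted[19] = bb1CbDbbCDb12ab122b$a  (last char: 'a')
  sorted[20] = bbCDb12ab122b$abb1CbD  (last char: 'D')
Last column: bbbb112b1Cb2$2aDbbCaD
Original string S is at sorted index 12

Answer: bbbb112b1Cb2$2aDbbCaD
12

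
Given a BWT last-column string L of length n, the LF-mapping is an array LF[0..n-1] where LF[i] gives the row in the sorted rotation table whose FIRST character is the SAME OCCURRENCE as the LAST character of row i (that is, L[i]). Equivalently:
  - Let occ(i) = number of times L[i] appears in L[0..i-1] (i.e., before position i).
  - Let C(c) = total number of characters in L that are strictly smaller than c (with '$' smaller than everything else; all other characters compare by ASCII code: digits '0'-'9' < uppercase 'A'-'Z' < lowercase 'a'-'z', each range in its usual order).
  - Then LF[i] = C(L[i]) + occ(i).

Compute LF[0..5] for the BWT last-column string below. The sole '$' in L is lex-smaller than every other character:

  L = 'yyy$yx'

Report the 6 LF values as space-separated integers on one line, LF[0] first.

Char counts: '$':1, 'x':1, 'y':4
C (first-col start): C('$')=0, C('x')=1, C('y')=2
L[0]='y': occ=0, LF[0]=C('y')+0=2+0=2
L[1]='y': occ=1, LF[1]=C('y')+1=2+1=3
L[2]='y': occ=2, LF[2]=C('y')+2=2+2=4
L[3]='$': occ=0, LF[3]=C('$')+0=0+0=0
L[4]='y': occ=3, LF[4]=C('y')+3=2+3=5
L[5]='x': occ=0, LF[5]=C('x')+0=1+0=1

Answer: 2 3 4 0 5 1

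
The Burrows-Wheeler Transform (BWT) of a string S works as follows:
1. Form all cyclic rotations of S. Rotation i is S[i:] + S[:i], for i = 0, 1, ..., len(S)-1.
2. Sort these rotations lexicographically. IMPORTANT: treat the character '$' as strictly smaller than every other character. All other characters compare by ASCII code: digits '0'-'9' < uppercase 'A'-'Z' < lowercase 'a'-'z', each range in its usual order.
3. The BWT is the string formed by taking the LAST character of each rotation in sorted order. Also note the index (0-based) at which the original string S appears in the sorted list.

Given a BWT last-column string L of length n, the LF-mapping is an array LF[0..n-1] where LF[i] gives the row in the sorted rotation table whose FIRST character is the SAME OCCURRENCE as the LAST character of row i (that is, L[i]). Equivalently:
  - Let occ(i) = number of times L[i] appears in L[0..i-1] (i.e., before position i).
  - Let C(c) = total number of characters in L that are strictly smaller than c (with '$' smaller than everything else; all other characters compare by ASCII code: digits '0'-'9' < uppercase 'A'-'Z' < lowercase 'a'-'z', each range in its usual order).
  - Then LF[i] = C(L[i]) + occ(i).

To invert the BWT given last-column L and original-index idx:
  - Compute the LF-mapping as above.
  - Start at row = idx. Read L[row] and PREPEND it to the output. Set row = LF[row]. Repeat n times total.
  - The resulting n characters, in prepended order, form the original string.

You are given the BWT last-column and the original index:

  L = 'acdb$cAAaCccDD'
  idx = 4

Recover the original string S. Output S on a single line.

Answer: DcccDdAabCcAa$

Derivation:
LF mapping: 6 9 13 8 0 10 1 2 7 3 11 12 4 5
Walk LF starting at row 4, prepending L[row]:
  step 1: row=4, L[4]='$', prepend. Next row=LF[4]=0
  step 2: row=0, L[0]='a', prepend. Next row=LF[0]=6
  step 3: row=6, L[6]='A', prepend. Next row=LF[6]=1
  step 4: row=1, L[1]='c', prepend. Next row=LF[1]=9
  step 5: row=9, L[9]='C', prepend. Next row=LF[9]=3
  step 6: row=3, L[3]='b', prepend. Next row=LF[3]=8
  step 7: row=8, L[8]='a', prepend. Next row=LF[8]=7
  step 8: row=7, L[7]='A', prepend. Next row=LF[7]=2
  step 9: row=2, L[2]='d', prepend. Next row=LF[2]=13
  step 10: row=13, L[13]='D', prepend. Next row=LF[13]=5
  step 11: row=5, L[5]='c', prepend. Next row=LF[5]=10
  step 12: row=10, L[10]='c', prepend. Next row=LF[10]=11
  step 13: row=11, L[11]='c', prepend. Next row=LF[11]=12
  step 14: row=12, L[12]='D', prepend. Next row=LF[12]=4
Reversed output: DcccDdAabCcAa$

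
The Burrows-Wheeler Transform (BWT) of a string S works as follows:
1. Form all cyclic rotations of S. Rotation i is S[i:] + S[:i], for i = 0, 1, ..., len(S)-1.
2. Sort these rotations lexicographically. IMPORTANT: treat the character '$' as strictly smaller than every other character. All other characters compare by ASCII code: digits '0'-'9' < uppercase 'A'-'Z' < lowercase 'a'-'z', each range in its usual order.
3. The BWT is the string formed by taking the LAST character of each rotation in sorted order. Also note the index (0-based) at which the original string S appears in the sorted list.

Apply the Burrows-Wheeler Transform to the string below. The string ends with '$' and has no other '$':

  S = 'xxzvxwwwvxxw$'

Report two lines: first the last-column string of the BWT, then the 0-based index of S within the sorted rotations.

All 13 rotations (rotation i = S[i:]+S[:i]):
  rot[0] = xxzvxwwwvxxw$
  rot[1] = xzvxwwwvxxw$x
  rot[2] = zvxwwwvxxw$xx
  rot[3] = vxwwwvxxw$xxz
  rot[4] = xwwwvxxw$xxzv
  rot[5] = wwwvxxw$xxzvx
  rot[6] = wwvxxw$xxzvxw
  rot[7] = wvxxw$xxzvxww
  rot[8] = vxxw$xxzvxwww
  rot[9] = xxw$xxzvxwwwv
  rot[10] = xw$xxzvxwwwvx
  rot[11] = w$xxzvxwwwvxx
  rot[12] = $xxzvxwwwvxxw
Sorted (with $ < everything):
  sorted[0] = $xxzvxwwwvxxw  (last char: 'w')
  sorted[1] = vxwwwvxxw$xxz  (last char: 'z')
  sorted[2] = vxxw$xxzvxwww  (last char: 'w')
  sorted[3] = w$xxzvxwwwvxx  (last char: 'x')
  sorted[4] = wvxxw$xxzvxww  (last char: 'w')
  sorted[5] = wwvxxw$xxzvxw  (last char: 'w')
  sorted[6] = wwwvxxw$xxzvx  (last char: 'x')
  sorted[7] = xw$xxzvxwwwvx  (last char: 'x')
  sorted[8] = xwwwvxxw$xxzv  (last char: 'v')
  sorted[9] = xxw$xxzvxwwwv  (last char: 'v')
  sorted[10] = xxzvxwwwvxxw$  (last char: '$')
  sorted[11] = xzvxwwwvxxw$x  (last char: 'x')
  sorted[12] = zvxwwwvxxw$xx  (last char: 'x')
Last column: wzwxwwxxvv$xx
Original string S is at sorted index 10

Answer: wzwxwwxxvv$xx
10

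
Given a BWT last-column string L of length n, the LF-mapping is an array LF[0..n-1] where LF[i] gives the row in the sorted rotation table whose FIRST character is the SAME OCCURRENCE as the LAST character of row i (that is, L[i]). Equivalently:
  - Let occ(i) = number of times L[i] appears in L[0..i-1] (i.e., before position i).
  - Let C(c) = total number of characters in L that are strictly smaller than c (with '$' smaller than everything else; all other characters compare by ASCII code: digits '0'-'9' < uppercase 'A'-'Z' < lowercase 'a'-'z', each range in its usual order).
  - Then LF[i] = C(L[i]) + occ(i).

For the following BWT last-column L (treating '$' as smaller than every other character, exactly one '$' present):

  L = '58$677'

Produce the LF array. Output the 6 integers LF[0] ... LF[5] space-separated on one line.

Char counts: '$':1, '5':1, '6':1, '7':2, '8':1
C (first-col start): C('$')=0, C('5')=1, C('6')=2, C('7')=3, C('8')=5
L[0]='5': occ=0, LF[0]=C('5')+0=1+0=1
L[1]='8': occ=0, LF[1]=C('8')+0=5+0=5
L[2]='$': occ=0, LF[2]=C('$')+0=0+0=0
L[3]='6': occ=0, LF[3]=C('6')+0=2+0=2
L[4]='7': occ=0, LF[4]=C('7')+0=3+0=3
L[5]='7': occ=1, LF[5]=C('7')+1=3+1=4

Answer: 1 5 0 2 3 4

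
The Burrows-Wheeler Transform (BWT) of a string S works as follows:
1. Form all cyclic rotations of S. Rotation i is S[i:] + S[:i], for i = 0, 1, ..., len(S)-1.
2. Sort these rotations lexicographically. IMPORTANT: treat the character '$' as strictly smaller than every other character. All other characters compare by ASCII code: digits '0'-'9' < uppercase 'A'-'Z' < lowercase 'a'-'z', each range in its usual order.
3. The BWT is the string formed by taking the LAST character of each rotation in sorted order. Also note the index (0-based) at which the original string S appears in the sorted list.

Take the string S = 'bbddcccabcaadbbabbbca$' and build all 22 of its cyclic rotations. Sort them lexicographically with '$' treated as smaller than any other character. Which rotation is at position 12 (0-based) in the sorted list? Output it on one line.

Answer: bcaadbbabbbca$bbddccca

Derivation:
All 22 rotations (rotation i = S[i:]+S[:i]):
  rot[0] = bbddcccabcaadbbabbbca$
  rot[1] = bddcccabcaadbbabbbca$b
  rot[2] = ddcccabcaadbbabbbca$bb
  rot[3] = dcccabcaadbbabbbca$bbd
  rot[4] = cccabcaadbbabbbca$bbdd
  rot[5] = ccabcaadbbabbbca$bbddc
  rot[6] = cabcaadbbabbbca$bbddcc
  rot[7] = abcaadbbabbbca$bbddccc
  rot[8] = bcaadbbabbbca$bbddccca
  rot[9] = caadbbabbbca$bbddcccab
  rot[10] = aadbbabbbca$bbddcccabc
  rot[11] = adbbabbbca$bbddcccabca
  rot[12] = dbbabbbca$bbddcccabcaa
  rot[13] = bbabbbca$bbddcccabcaad
  rot[14] = babbbca$bbddcccabcaadb
  rot[15] = abbbca$bbddcccabcaadbb
  rot[16] = bbbca$bbddcccabcaadbba
  rot[17] = bbca$bbddcccabcaadbbab
  rot[18] = bca$bbddcccabcaadbbabb
  rot[19] = ca$bbddcccabcaadbbabbb
  rot[20] = a$bbddcccabcaadbbabbbc
  rot[21] = $bbddcccabcaadbbabbbca
Sorted (with $ < everything):
  sorted[0] = $bbddcccabcaadbbabbbca
  sorted[1] = a$bbddcccabcaadbbabbbc
  sorted[2] = aadbbabbbca$bbddcccabc
  sorted[3] = abbbca$bbddcccabcaadbb
  sorted[4] = abcaadbbabbbca$bbddccc
  sorted[5] = adbbabbbca$bbddcccabca
  sorted[6] = babbbca$bbddcccabcaadb
  sorted[7] = bbabbbca$bbddcccabcaad
  sorted[8] = bbbca$bbddcccabcaadbba
  sorted[9] = bbca$bbddcccabcaadbbab
  sorted[10] = bbddcccabcaadbbabbbca$
  sorted[11] = bca$bbddcccabcaadbbabb
  sorted[12] = bcaadbbabbbca$bbddccca
  sorted[13] = bddcccabcaadbbabbbca$b
  sorted[14] = ca$bbddcccabcaadbbabbb
  sorted[15] = caadbbabbbca$bbddcccab
  sorted[16] = cabcaadbbabbbca$bbddcc
  sorted[17] = ccabcaadbbabbbca$bbddc
  sorted[18] = cccabcaadbbabbbca$bbdd
  sorted[19] = dbbabbbca$bbddcccabcaa
  sorted[20] = dcccabcaadbbabbbca$bbd
  sorted[21] = ddcccabcaadbbabbbca$bb
sorted[12] = bcaadbbabbbca$bbddccca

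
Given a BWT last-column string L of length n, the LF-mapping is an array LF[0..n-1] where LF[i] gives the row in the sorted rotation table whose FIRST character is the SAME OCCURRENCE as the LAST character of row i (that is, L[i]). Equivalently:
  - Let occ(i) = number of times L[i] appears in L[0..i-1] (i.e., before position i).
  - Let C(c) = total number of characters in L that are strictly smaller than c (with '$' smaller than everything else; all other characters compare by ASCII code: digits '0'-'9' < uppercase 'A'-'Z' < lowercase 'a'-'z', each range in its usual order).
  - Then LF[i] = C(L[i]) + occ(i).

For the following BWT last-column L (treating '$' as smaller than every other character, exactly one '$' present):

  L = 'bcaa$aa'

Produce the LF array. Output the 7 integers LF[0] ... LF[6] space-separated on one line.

Answer: 5 6 1 2 0 3 4

Derivation:
Char counts: '$':1, 'a':4, 'b':1, 'c':1
C (first-col start): C('$')=0, C('a')=1, C('b')=5, C('c')=6
L[0]='b': occ=0, LF[0]=C('b')+0=5+0=5
L[1]='c': occ=0, LF[1]=C('c')+0=6+0=6
L[2]='a': occ=0, LF[2]=C('a')+0=1+0=1
L[3]='a': occ=1, LF[3]=C('a')+1=1+1=2
L[4]='$': occ=0, LF[4]=C('$')+0=0+0=0
L[5]='a': occ=2, LF[5]=C('a')+2=1+2=3
L[6]='a': occ=3, LF[6]=C('a')+3=1+3=4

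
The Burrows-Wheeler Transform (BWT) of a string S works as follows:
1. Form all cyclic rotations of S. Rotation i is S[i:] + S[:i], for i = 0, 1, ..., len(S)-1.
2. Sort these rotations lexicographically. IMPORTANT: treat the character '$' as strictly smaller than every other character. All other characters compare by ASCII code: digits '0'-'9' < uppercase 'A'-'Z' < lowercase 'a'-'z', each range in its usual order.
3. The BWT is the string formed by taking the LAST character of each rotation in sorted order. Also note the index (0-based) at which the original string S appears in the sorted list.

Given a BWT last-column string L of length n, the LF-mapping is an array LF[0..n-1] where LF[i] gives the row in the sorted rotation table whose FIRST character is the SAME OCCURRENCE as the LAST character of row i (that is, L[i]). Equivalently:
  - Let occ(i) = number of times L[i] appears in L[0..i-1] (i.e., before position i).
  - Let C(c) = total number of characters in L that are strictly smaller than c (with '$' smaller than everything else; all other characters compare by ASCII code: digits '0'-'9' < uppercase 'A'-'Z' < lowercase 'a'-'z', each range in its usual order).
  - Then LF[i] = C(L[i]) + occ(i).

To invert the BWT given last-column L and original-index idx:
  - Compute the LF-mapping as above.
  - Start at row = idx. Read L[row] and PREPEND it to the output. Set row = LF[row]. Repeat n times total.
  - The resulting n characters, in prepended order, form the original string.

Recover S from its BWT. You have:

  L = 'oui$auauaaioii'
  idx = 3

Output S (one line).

LF mapping: 9 11 5 0 1 12 2 13 3 4 6 10 7 8
Walk LF starting at row 3, prepending L[row]:
  step 1: row=3, L[3]='$', prepend. Next row=LF[3]=0
  step 2: row=0, L[0]='o', prepend. Next row=LF[0]=9
  step 3: row=9, L[9]='a', prepend. Next row=LF[9]=4
  step 4: row=4, L[4]='a', prepend. Next row=LF[4]=1
  step 5: row=1, L[1]='u', prepend. Next row=LF[1]=11
  step 6: row=11, L[11]='o', prepend. Next row=LF[11]=10
  step 7: row=10, L[10]='i', prepend. Next row=LF[10]=6
  step 8: row=6, L[6]='a', prepend. Next row=LF[6]=2
  step 9: row=2, L[2]='i', prepend. Next row=LF[2]=5
  step 10: row=5, L[5]='u', prepend. Next row=LF[5]=12
  step 11: row=12, L[12]='i', prepend. Next row=LF[12]=7
  step 12: row=7, L[7]='u', prepend. Next row=LF[7]=13
  step 13: row=13, L[13]='i', prepend. Next row=LF[13]=8
  step 14: row=8, L[8]='a', prepend. Next row=LF[8]=3
Reversed output: aiuiuiaiouaao$

Answer: aiuiuiaiouaao$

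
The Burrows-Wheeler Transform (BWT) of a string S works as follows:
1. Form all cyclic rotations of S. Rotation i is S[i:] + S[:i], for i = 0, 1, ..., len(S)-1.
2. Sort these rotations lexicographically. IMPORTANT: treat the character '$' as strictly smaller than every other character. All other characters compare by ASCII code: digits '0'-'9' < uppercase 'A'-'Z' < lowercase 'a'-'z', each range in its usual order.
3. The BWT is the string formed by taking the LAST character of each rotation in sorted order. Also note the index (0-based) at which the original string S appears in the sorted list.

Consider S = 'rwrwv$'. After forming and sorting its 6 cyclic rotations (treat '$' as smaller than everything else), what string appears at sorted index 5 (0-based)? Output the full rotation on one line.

Answer: wv$rwr

Derivation:
All 6 rotations (rotation i = S[i:]+S[:i]):
  rot[0] = rwrwv$
  rot[1] = wrwv$r
  rot[2] = rwv$rw
  rot[3] = wv$rwr
  rot[4] = v$rwrw
  rot[5] = $rwrwv
Sorted (with $ < everything):
  sorted[0] = $rwrwv
  sorted[1] = rwrwv$
  sorted[2] = rwv$rw
  sorted[3] = v$rwrw
  sorted[4] = wrwv$r
  sorted[5] = wv$rwr
sorted[5] = wv$rwr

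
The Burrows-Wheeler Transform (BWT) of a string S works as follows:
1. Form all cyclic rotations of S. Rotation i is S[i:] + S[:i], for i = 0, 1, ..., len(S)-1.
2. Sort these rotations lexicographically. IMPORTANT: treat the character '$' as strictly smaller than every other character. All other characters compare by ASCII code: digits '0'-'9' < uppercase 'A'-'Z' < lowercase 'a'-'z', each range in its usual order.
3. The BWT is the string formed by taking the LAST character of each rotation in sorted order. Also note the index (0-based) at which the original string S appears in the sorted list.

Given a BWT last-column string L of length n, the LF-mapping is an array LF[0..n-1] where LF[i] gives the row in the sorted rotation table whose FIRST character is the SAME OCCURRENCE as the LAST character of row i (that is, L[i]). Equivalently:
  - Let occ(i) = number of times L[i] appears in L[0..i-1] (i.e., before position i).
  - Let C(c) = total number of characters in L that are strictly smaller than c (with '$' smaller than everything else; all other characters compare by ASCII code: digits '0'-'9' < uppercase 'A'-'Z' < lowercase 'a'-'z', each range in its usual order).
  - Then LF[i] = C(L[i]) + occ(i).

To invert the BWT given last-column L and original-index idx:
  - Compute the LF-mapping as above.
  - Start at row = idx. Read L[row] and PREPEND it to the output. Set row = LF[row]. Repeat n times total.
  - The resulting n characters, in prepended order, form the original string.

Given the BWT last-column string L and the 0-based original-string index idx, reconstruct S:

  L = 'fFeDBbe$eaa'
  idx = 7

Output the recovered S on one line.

Answer: eDFBaeebaf$

Derivation:
LF mapping: 10 3 7 2 1 6 8 0 9 4 5
Walk LF starting at row 7, prepending L[row]:
  step 1: row=7, L[7]='$', prepend. Next row=LF[7]=0
  step 2: row=0, L[0]='f', prepend. Next row=LF[0]=10
  step 3: row=10, L[10]='a', prepend. Next row=LF[10]=5
  step 4: row=5, L[5]='b', prepend. Next row=LF[5]=6
  step 5: row=6, L[6]='e', prepend. Next row=LF[6]=8
  step 6: row=8, L[8]='e', prepend. Next row=LF[8]=9
  step 7: row=9, L[9]='a', prepend. Next row=LF[9]=4
  step 8: row=4, L[4]='B', prepend. Next row=LF[4]=1
  step 9: row=1, L[1]='F', prepend. Next row=LF[1]=3
  step 10: row=3, L[3]='D', prepend. Next row=LF[3]=2
  step 11: row=2, L[2]='e', prepend. Next row=LF[2]=7
Reversed output: eDFBaeebaf$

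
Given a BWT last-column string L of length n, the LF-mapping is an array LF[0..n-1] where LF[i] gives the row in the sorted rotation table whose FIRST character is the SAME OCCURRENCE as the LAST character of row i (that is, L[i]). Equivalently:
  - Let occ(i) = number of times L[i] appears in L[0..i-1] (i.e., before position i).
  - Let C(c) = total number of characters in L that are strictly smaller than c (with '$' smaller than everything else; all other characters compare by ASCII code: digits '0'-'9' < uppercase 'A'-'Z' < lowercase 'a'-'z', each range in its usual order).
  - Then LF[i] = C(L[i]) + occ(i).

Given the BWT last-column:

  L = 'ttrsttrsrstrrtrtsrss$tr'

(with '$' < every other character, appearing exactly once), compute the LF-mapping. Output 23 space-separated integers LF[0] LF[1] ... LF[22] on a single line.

Answer: 15 16 1 9 17 18 2 10 3 11 19 4 5 20 6 21 12 7 13 14 0 22 8

Derivation:
Char counts: '$':1, 'r':8, 's':6, 't':8
C (first-col start): C('$')=0, C('r')=1, C('s')=9, C('t')=15
L[0]='t': occ=0, LF[0]=C('t')+0=15+0=15
L[1]='t': occ=1, LF[1]=C('t')+1=15+1=16
L[2]='r': occ=0, LF[2]=C('r')+0=1+0=1
L[3]='s': occ=0, LF[3]=C('s')+0=9+0=9
L[4]='t': occ=2, LF[4]=C('t')+2=15+2=17
L[5]='t': occ=3, LF[5]=C('t')+3=15+3=18
L[6]='r': occ=1, LF[6]=C('r')+1=1+1=2
L[7]='s': occ=1, LF[7]=C('s')+1=9+1=10
L[8]='r': occ=2, LF[8]=C('r')+2=1+2=3
L[9]='s': occ=2, LF[9]=C('s')+2=9+2=11
L[10]='t': occ=4, LF[10]=C('t')+4=15+4=19
L[11]='r': occ=3, LF[11]=C('r')+3=1+3=4
L[12]='r': occ=4, LF[12]=C('r')+4=1+4=5
L[13]='t': occ=5, LF[13]=C('t')+5=15+5=20
L[14]='r': occ=5, LF[14]=C('r')+5=1+5=6
L[15]='t': occ=6, LF[15]=C('t')+6=15+6=21
L[16]='s': occ=3, LF[16]=C('s')+3=9+3=12
L[17]='r': occ=6, LF[17]=C('r')+6=1+6=7
L[18]='s': occ=4, LF[18]=C('s')+4=9+4=13
L[19]='s': occ=5, LF[19]=C('s')+5=9+5=14
L[20]='$': occ=0, LF[20]=C('$')+0=0+0=0
L[21]='t': occ=7, LF[21]=C('t')+7=15+7=22
L[22]='r': occ=7, LF[22]=C('r')+7=1+7=8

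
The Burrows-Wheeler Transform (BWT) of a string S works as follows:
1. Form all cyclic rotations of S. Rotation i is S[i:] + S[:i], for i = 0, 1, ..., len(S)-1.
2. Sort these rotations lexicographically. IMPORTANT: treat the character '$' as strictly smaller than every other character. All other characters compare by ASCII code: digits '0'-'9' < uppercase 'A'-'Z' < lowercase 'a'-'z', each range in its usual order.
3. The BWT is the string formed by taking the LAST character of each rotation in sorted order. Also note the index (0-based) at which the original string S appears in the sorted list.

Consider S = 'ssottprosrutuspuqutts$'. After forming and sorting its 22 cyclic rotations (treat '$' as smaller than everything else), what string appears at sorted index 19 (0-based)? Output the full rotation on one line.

All 22 rotations (rotation i = S[i:]+S[:i]):
  rot[0] = ssottprosrutuspuqutts$
  rot[1] = sottprosrutuspuqutts$s
  rot[2] = ottprosrutuspuqutts$ss
  rot[3] = ttprosrutuspuqutts$sso
  rot[4] = tprosrutuspuqutts$ssot
  rot[5] = prosrutuspuqutts$ssott
  rot[6] = rosrutuspuqutts$ssottp
  rot[7] = osrutuspuqutts$ssottpr
  rot[8] = srutuspuqutts$ssottpro
  rot[9] = rutuspuqutts$ssottpros
  rot[10] = utuspuqutts$ssottprosr
  rot[11] = tuspuqutts$ssottprosru
  rot[12] = uspuqutts$ssottprosrut
  rot[13] = spuqutts$ssottprosrutu
  rot[14] = puqutts$ssottprosrutus
  rot[15] = uqutts$ssottprosrutusp
  rot[16] = qutts$ssottprosrutuspu
  rot[17] = utts$ssottprosrutuspuq
  rot[18] = tts$ssottprosrutuspuqu
  rot[19] = ts$ssottprosrutuspuqut
  rot[20] = s$ssottprosrutuspuqutt
  rot[21] = $ssottprosrutuspuqutts
Sorted (with $ < everything):
  sorted[0] = $ssottprosrutuspuqutts
  sorted[1] = osrutuspuqutts$ssottpr
  sorted[2] = ottprosrutuspuqutts$ss
  sorted[3] = prosrutuspuqutts$ssott
  sorted[4] = puqutts$ssottprosrutus
  sorted[5] = qutts$ssottprosrutuspu
  sorted[6] = rosrutuspuqutts$ssottp
  sorted[7] = rutuspuqutts$ssottpros
  sorted[8] = s$ssottprosrutuspuqutt
  sorted[9] = sottprosrutuspuqutts$s
  sorted[10] = spuqutts$ssottprosrutu
  sorted[11] = srutuspuqutts$ssottpro
  sorted[12] = ssottprosrutuspuqutts$
  sorted[13] = tprosrutuspuqutts$ssot
  sorted[14] = ts$ssottprosrutuspuqut
  sorted[15] = ttprosrutuspuqutts$sso
  sorted[16] = tts$ssottprosrutuspuqu
  sorted[17] = tuspuqutts$ssottprosru
  sorted[18] = uqutts$ssottprosrutusp
  sorted[19] = uspuqutts$ssottprosrut
  sorted[20] = utts$ssottprosrutuspuq
  sorted[21] = utuspuqutts$ssottprosr
sorted[19] = uspuqutts$ssottprosrut

Answer: uspuqutts$ssottprosrut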